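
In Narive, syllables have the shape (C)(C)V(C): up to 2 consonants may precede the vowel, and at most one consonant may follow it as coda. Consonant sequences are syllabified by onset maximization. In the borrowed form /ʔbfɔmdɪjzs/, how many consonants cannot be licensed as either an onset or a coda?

Under (C)(C)V(C), the unsyllabifiable consonants are /ʔ/, /z/, /s/ (at most one coda consonant is licensed; onsets may contain at most 2 consonants).

3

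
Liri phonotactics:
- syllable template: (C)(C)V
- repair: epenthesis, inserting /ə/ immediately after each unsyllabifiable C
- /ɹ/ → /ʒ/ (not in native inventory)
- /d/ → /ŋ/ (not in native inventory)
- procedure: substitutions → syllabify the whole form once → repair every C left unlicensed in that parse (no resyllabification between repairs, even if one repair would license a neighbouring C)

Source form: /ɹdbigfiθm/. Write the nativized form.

ʒəŋbigfiθəmə

Substitution: /ɹ/ → /ʒ/, /d/ → /ŋ/, giving /ʒŋbigfiθm/.
The consonants /ʒ/, /θ/, /m/ cannot be parsed into a legal (C)(C)V syllable (no codas are permitted; onsets may contain at most 2 consonants).
Inserting the epenthetic vowel yields /ʒ/ → /ʒə/, /θ/ → /θə/, /m/ → /mə/.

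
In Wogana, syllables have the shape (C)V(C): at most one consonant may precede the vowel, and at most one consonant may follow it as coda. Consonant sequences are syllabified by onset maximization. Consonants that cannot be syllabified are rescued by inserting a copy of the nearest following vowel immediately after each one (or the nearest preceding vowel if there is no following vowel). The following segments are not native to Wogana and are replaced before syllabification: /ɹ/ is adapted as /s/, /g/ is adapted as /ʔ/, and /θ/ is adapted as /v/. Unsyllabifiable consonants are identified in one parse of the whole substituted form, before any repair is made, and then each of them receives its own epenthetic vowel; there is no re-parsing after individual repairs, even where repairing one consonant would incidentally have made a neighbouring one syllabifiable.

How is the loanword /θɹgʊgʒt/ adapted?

Substitution: /θ/ → /v/, /ɹ/ → /s/, /g/ → /ʔ/, giving /vsʔʊʔʒt/.
Under (C)V(C), the unsyllabifiable consonants are /v/, /s/, /ʒ/, /t/ (at most one coda consonant is licensed; onsets are limited to one consonant).
Epenthesis after each stranded consonant: /v/ → /vʊ/, /s/ → /sʊ/, /ʒ/ → /ʒʊ/, /t/ → /tʊ/.

vʊsʊʔʊʔʒʊtʊ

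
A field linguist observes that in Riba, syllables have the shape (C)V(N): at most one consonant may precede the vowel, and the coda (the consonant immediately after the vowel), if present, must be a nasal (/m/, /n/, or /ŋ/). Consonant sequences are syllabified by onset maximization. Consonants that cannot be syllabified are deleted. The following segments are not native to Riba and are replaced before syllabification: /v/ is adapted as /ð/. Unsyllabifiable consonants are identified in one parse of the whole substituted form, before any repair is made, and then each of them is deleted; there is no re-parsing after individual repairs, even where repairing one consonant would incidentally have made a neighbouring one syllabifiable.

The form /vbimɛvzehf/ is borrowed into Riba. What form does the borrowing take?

Substitution: /v/ → /ð/, giving /ðbimɛðzehf/.
The consonants /ð/, /ð/, /h/, /f/ cannot be parsed into a legal (C)V(N) syllable (only a nasal (/m/, /n/, or /ŋ/) is licensed in coda position; onsets are limited to one consonant).
Deleting the stranded consonants removes /ð/, /ð/, /h/, /f/.

bimɛze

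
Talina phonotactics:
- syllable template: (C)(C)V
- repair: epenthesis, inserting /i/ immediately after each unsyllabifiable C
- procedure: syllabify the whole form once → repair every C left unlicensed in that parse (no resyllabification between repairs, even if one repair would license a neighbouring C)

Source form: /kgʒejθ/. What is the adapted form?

kigʒejiθi

Under (C)(C)V, the unsyllabifiable consonants are /k/, /j/, /θ/ (no codas are permitted; onsets may contain at most 2 consonants).
Inserting the epenthetic vowel yields /k/ → /ki/, /j/ → /ji/, /θ/ → /θi/.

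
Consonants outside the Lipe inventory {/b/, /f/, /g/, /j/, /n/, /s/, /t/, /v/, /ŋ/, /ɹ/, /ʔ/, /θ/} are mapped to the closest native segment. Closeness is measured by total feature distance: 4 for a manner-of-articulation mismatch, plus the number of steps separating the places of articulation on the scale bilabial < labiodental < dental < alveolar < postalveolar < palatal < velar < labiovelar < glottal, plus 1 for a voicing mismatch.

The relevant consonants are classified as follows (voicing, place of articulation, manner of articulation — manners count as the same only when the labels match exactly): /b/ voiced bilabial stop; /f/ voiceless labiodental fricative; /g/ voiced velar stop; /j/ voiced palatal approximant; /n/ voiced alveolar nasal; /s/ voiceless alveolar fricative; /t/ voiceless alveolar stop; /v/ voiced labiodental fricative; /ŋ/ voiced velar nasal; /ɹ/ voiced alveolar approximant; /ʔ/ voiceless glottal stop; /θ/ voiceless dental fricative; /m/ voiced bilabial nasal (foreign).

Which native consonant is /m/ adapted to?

n

/n/ is closest: same manner (nasal), place distance 3 (bilabial→alveolar), same voicing; total 3. Next closest is /b/ at distance 4.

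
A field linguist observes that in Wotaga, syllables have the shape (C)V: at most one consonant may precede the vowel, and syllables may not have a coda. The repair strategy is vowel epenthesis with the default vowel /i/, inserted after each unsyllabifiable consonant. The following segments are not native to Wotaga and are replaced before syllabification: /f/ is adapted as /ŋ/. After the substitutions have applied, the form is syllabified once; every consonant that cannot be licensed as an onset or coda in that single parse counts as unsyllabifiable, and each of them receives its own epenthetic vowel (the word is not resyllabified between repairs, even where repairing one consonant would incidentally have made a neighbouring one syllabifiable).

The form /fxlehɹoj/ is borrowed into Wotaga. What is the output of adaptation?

Substitution: /f/ → /ŋ/, giving /ŋxlehɹoj/.
The consonants /ŋ/, /x/, /h/, /j/ cannot be parsed into a legal (C)V syllable (no codas are permitted; onsets are limited to one consonant).
Epenthesis after each stranded consonant: /ŋ/ → /ŋi/, /x/ → /xi/, /h/ → /hi/, /j/ → /ji/.

ŋixilehiɹoji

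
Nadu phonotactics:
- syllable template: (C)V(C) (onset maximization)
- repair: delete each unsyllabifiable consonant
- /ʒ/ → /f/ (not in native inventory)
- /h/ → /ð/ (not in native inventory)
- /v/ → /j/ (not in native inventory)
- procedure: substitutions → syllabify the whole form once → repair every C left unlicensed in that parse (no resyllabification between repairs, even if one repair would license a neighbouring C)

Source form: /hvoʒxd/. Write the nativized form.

Substitution: /h/ → /ð/, /v/ → /j/, /ʒ/ → /f/, giving /ðjofxd/.
The consonants /ð/, /x/, /d/ cannot be parsed into a legal (C)V(C) syllable (at most one coda consonant is licensed; onsets are limited to one consonant).
Each unlicensed consonant is deleted: /ð/, /x/, /d/.

jof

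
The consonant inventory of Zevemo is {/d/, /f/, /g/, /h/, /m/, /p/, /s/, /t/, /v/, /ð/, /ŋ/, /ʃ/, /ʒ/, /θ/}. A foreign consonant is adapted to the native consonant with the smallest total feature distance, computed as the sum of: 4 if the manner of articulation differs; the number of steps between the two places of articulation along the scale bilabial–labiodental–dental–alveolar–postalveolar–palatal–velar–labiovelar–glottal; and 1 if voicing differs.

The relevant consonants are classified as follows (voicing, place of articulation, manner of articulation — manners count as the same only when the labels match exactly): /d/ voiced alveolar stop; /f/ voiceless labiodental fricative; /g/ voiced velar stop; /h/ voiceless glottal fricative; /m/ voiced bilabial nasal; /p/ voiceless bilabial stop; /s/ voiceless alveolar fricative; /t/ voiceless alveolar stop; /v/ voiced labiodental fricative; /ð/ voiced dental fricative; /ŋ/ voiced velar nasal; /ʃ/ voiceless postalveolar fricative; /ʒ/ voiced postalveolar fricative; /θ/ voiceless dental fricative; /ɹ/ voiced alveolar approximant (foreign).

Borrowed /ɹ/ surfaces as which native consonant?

/d/ is closest: manner differs (approximant→stop, +4), place distance 0 (alveolar→alveolar), same voicing; total 4. Next closest is /s/ at distance 5.

d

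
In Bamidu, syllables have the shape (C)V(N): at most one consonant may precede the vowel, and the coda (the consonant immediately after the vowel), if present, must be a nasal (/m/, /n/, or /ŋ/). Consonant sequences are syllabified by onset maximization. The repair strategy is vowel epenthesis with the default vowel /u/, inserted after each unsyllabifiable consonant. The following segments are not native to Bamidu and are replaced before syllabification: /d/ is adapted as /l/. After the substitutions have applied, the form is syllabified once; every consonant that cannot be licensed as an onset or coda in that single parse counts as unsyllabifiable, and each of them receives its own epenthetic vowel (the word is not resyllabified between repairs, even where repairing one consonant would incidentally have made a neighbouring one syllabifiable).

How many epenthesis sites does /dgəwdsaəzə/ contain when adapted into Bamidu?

3

After substitution the input is /lgəwlsaəzə/.
The unsyllabifiable consonants are /l/, /w/, /l/; each receives one epenthetic vowel.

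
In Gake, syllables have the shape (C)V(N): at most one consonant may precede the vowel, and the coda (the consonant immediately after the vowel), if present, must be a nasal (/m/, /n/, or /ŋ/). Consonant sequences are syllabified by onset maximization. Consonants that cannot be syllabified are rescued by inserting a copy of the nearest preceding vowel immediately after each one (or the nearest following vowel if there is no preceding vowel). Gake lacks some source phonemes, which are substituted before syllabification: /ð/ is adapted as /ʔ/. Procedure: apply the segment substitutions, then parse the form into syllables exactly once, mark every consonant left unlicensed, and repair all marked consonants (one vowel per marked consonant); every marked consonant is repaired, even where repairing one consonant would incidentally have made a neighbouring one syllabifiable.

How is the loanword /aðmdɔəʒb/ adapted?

Substitution: /ð/ → /ʔ/, giving /aʔmdɔəʒb/.
Under (C)V(N), the unsyllabifiable consonants are /ʔ/, /m/, /ʒ/, /b/ (only a nasal (/m/, /n/, or /ŋ/) is licensed in coda position; onsets are limited to one consonant).
Epenthesis after each stranded consonant: /ʔ/ → /ʔa/, /m/ → /ma/, /ʒ/ → /ʒə/, /b/ → /bə/.

aʔamadɔəʒəbə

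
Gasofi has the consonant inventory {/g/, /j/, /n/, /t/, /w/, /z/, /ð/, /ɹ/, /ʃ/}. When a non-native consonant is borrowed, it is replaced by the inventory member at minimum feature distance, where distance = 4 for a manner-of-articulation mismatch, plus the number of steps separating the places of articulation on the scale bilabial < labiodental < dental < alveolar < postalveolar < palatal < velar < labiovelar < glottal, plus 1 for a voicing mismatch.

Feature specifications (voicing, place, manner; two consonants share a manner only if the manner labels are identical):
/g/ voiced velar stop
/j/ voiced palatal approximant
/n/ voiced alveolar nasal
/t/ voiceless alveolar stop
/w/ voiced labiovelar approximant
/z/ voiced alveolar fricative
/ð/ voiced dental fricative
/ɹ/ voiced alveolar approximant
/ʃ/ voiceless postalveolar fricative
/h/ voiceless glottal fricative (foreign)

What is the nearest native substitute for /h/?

ʃ

/ʃ/ is closest: same manner (fricative), place distance 4 (glottal→postalveolar), same voicing; total 4. Next closest is /w/ at distance 6.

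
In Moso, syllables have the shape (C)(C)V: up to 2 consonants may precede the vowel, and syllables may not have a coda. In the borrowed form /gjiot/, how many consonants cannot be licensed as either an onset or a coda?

Syllabifying with onset maximization leaves /t/ stranded (no codas are permitted; onsets may contain at most 2 consonants).

1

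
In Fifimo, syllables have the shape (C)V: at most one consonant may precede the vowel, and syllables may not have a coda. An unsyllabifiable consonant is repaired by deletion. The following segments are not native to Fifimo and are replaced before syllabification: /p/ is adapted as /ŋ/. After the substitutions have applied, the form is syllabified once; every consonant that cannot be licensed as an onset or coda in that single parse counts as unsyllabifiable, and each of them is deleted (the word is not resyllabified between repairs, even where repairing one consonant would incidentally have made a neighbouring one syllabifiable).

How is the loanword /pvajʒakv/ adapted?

vaʒa

Substitution: /p/ → /ŋ/, giving /ŋvajʒakv/.
Syllabifying with onset maximization leaves /ŋ/, /j/, /k/, /v/ stranded (no codas are permitted; onsets are limited to one consonant).
Deleting the stranded consonants removes /ŋ/, /j/, /k/, /v/.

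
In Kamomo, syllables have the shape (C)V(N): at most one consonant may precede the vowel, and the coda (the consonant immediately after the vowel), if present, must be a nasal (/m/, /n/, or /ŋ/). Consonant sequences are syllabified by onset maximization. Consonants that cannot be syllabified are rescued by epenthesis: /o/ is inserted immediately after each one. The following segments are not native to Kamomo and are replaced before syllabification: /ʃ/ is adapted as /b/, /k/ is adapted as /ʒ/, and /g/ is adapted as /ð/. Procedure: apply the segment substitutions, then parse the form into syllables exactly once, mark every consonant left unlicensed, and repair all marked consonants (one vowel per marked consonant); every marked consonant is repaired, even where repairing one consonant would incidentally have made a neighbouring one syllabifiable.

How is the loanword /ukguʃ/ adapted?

uʒoðubo

Substitution: /k/ → /ʒ/, /g/ → /ð/, /ʃ/ → /b/, giving /uʒðub/.
Under (C)V(N), the unsyllabifiable consonants are /ʒ/, /b/ (only a nasal (/m/, /n/, or /ŋ/) is licensed in coda position; onsets are limited to one consonant).
Inserting the epenthetic vowel yields /ʒ/ → /ʒo/, /b/ → /bo/.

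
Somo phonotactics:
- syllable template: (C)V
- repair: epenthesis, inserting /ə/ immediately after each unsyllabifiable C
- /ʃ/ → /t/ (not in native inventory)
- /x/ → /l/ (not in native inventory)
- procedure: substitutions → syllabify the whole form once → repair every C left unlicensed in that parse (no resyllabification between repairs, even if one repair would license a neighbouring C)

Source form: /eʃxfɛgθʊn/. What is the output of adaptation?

Substitution: /ʃ/ → /t/, /x/ → /l/, giving /etlfɛgθʊn/.
Under (C)V, the unsyllabifiable consonants are /t/, /l/, /g/, /n/ (no codas are permitted; onsets are limited to one consonant).
Each unlicensed consonant becomes the onset of a new syllable: /t/ → /tə/, /l/ → /lə/, /g/ → /gə/, /n/ → /nə/.

etələfɛgəθʊnə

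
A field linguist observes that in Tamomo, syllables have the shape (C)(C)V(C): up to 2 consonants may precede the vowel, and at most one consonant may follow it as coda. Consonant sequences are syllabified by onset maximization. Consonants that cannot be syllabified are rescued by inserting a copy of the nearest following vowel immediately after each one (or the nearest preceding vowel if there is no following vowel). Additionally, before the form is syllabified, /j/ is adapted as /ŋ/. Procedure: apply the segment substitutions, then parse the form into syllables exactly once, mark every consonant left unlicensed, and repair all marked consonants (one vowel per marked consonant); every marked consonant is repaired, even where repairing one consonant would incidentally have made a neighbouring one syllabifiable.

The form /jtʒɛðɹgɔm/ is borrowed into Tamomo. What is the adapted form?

ŋɛtʒɛðɹgɔm

Substitution: /j/ → /ŋ/, giving /ŋtʒɛðɹgɔm/.
Under (C)(C)V(C), the unsyllabifiable consonants are /ŋ/ (at most one coda consonant is licensed; onsets may contain at most 2 consonants).
Each unlicensed consonant becomes the onset of a new syllable: /ŋ/ → /ŋɛ/.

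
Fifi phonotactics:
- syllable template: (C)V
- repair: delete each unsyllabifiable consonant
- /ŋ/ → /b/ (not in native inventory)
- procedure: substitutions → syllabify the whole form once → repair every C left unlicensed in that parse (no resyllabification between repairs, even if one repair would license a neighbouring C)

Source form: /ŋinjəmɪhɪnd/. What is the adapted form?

Substitution: /ŋ/ → /b/, giving /binjəmɪhɪnd/.
Syllabifying with onset maximization leaves /n/, /n/, /d/ stranded (no codas are permitted; onsets are limited to one consonant).
Each unlicensed consonant is deleted: /n/, /n/, /d/.

bijəmɪhɪ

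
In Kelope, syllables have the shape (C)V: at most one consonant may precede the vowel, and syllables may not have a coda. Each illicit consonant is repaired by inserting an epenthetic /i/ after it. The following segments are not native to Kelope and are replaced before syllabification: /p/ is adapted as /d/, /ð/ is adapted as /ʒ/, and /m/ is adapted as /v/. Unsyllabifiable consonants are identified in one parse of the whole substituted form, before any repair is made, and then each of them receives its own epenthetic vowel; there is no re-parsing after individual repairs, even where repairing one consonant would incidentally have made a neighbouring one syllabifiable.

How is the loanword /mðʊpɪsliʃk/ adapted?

Substitution: /m/ → /v/, /ð/ → /ʒ/, /p/ → /d/, giving /vʒʊdɪsliʃk/.
The consonants /v/, /s/, /ʃ/, /k/ cannot be parsed into a legal (C)V syllable (no codas are permitted; onsets are limited to one consonant).
Inserting the epenthetic vowel yields /v/ → /vi/, /s/ → /si/, /ʃ/ → /ʃi/, /k/ → /ki/.

viʒʊdɪsiliʃiki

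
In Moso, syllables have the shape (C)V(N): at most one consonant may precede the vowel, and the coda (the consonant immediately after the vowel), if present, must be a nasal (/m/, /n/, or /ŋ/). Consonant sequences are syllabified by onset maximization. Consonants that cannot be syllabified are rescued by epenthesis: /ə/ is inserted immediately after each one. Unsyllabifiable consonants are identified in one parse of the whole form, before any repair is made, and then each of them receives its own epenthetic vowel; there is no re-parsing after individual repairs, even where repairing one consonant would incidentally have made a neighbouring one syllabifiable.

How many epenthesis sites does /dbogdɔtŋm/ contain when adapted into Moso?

5

The unsyllabifiable consonants are /d/, /g/, /t/, /ŋ/, /m/; each receives one epenthetic vowel.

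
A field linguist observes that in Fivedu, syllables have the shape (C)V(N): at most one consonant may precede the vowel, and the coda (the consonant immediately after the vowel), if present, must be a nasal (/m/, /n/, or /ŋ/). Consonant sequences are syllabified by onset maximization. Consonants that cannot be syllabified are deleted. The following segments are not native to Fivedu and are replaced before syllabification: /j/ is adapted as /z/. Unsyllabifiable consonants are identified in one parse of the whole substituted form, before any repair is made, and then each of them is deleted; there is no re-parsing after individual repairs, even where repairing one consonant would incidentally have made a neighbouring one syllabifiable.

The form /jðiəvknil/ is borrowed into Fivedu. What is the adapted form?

ðiəni

Substitution: /j/ → /z/, giving /zðiəvknil/.
Under (C)V(N), the unsyllabifiable consonants are /z/, /v/, /k/, /l/ (only a nasal (/m/, /n/, or /ŋ/) is licensed in coda position; onsets are limited to one consonant).
Deletion applies to /z/, /v/, /k/, /l/.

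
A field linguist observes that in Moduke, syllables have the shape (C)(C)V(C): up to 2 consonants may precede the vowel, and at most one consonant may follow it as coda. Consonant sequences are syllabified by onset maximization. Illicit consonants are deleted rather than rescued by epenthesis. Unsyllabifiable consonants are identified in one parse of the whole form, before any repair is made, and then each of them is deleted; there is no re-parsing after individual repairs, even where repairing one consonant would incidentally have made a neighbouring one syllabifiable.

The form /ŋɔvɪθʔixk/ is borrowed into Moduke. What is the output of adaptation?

Under (C)(C)V(C), the unsyllabifiable consonants are /k/ (at most one coda consonant is licensed; onsets may contain at most 2 consonants).
Each unlicensed consonant is deleted: /k/.

ŋɔvɪθʔix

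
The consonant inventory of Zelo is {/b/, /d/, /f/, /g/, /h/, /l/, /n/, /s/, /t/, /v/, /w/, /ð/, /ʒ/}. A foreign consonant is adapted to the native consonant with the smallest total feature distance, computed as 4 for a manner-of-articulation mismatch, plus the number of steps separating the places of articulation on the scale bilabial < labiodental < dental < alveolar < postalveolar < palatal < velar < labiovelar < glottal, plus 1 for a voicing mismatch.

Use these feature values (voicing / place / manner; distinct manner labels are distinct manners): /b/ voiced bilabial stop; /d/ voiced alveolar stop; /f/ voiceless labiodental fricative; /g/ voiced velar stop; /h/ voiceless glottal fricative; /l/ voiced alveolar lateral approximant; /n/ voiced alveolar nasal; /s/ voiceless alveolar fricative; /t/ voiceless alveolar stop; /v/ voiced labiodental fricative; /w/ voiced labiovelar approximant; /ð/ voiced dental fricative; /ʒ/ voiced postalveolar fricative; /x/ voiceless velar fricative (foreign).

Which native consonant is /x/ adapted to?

h

/h/ is closest: same manner (fricative), place distance 2 (velar→glottal), same voicing; total 2. Next closest is /s/ at distance 3.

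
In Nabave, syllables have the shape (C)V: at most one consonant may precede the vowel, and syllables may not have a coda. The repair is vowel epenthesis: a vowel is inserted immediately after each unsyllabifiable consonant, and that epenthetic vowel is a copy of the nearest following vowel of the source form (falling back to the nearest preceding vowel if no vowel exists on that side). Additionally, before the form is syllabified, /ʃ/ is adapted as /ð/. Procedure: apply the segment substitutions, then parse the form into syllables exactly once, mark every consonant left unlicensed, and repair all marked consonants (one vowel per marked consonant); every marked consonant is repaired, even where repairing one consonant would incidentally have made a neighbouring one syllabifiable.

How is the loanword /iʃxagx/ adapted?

Substitution: /ʃ/ → /ð/, giving /iðxagx/.
Under (C)V, the unsyllabifiable consonants are /ð/, /g/, /x/ (no codas are permitted; onsets are limited to one consonant).
Epenthesis after each stranded consonant: /ð/ → /ða/, /g/ → /ga/, /x/ → /xa/.

iðaxagaxa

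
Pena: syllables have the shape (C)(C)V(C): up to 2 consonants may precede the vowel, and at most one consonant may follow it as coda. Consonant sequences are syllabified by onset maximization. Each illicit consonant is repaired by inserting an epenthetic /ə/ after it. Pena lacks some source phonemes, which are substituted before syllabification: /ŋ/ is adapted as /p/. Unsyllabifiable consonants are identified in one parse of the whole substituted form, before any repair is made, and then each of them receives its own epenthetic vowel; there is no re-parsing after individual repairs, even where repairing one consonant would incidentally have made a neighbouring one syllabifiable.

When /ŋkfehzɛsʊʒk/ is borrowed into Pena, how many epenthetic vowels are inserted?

2

After substitution the input is /pkfehzɛsʊʒk/.
The unsyllabifiable consonants are /p/, /k/; each receives one epenthetic vowel.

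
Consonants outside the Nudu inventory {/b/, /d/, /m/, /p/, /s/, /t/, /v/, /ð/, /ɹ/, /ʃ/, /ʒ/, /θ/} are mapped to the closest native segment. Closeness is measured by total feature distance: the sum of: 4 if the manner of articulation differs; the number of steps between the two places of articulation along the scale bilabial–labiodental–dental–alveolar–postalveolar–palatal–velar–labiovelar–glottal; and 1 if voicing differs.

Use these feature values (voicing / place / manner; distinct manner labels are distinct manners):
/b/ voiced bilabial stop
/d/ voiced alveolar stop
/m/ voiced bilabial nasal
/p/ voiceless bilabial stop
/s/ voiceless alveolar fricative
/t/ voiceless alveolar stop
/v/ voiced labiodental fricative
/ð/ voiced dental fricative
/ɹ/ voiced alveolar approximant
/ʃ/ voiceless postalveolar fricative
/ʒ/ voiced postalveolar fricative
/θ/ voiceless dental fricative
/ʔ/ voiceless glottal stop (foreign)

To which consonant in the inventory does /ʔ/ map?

t

/t/ is closest: same manner (stop), place distance 5 (glottal→alveolar), same voicing; total 5. Next closest is /d/ at distance 6.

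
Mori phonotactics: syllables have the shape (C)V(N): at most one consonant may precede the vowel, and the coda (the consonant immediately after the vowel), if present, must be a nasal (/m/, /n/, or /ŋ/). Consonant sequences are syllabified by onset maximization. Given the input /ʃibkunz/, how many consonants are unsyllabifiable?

Syllabifying with onset maximization leaves /b/, /z/ stranded (only a nasal (/m/, /n/, or /ŋ/) is licensed in coda position; onsets are limited to one consonant).

2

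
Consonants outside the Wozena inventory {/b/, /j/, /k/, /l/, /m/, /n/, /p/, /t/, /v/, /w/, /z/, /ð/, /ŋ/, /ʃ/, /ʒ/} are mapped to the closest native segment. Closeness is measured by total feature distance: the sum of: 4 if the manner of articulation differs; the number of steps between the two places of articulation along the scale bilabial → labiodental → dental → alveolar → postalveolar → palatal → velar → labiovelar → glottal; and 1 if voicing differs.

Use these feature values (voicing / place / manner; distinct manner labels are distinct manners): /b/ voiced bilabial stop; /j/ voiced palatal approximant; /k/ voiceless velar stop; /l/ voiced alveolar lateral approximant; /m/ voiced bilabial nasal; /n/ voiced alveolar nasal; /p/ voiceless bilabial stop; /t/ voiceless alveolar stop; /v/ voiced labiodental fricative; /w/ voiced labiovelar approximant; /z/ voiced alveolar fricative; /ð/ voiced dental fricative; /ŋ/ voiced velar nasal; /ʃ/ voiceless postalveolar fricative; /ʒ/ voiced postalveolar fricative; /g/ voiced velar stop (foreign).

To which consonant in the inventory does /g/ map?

/k/ is closest: same manner (stop), place distance 0 (velar→velar), voicing differs (+1); total 1. Next closest is /t/ at distance 4.

k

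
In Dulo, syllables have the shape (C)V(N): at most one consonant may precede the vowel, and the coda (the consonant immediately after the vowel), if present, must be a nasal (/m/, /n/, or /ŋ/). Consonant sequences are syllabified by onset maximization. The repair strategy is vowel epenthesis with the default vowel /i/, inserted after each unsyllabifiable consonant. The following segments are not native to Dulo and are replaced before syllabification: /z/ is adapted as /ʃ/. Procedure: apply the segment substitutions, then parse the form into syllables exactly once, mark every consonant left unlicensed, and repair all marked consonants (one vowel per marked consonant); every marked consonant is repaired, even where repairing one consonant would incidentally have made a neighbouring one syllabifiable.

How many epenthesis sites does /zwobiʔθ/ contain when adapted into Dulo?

After substitution the input is /ʃwobiʔθ/.
The unsyllabifiable consonants are /ʃ/, /ʔ/, /θ/; each receives one epenthetic vowel.

3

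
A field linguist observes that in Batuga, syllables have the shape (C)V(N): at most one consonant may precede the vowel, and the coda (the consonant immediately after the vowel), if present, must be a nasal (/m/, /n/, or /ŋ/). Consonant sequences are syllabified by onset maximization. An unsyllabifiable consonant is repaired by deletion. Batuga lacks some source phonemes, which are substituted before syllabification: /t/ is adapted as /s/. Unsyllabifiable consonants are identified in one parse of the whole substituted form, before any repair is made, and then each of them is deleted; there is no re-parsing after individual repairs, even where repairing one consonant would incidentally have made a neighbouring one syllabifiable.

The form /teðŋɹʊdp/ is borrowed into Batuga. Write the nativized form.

Substitution: /t/ → /s/, giving /seðŋɹʊdp/.
Syllabifying with onset maximization leaves /ð/, /ŋ/, /d/, /p/ stranded (only a nasal (/m/, /n/, or /ŋ/) is licensed in coda position; onsets are limited to one consonant).
Deletion applies to /ð/, /ŋ/, /d/, /p/.

seɹʊ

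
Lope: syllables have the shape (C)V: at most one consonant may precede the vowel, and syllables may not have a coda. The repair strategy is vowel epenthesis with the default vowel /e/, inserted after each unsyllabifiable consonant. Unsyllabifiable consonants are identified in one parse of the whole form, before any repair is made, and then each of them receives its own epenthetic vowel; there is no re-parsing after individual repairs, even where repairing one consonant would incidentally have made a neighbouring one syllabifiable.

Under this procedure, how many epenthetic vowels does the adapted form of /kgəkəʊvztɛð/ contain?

The unsyllabifiable consonants are /k/, /v/, /z/, /ð/; each receives one epenthetic vowel.

4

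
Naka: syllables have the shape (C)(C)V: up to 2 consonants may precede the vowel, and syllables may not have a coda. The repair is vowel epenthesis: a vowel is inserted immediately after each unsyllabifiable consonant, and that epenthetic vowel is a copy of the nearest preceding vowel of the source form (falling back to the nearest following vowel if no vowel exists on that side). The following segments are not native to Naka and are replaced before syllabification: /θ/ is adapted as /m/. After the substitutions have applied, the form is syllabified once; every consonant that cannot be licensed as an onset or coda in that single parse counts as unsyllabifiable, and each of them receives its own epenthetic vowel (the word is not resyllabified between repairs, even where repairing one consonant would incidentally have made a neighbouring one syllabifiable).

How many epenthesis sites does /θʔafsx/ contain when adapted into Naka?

3

After substitution the input is /mʔafsx/.
The unsyllabifiable consonants are /f/, /s/, /x/; each receives one epenthetic vowel.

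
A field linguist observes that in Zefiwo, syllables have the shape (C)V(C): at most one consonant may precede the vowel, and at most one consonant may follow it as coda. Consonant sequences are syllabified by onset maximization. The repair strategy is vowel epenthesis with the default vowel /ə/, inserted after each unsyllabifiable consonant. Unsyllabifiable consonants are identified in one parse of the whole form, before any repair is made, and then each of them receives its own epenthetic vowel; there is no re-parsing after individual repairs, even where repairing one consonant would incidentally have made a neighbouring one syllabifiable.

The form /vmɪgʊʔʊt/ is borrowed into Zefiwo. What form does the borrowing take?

Syllabifying with onset maximization leaves /v/ stranded (at most one coda consonant is licensed; onsets are limited to one consonant).
Each unlicensed consonant becomes the onset of a new syllable: /v/ → /və/.

vəmɪgʊʔʊt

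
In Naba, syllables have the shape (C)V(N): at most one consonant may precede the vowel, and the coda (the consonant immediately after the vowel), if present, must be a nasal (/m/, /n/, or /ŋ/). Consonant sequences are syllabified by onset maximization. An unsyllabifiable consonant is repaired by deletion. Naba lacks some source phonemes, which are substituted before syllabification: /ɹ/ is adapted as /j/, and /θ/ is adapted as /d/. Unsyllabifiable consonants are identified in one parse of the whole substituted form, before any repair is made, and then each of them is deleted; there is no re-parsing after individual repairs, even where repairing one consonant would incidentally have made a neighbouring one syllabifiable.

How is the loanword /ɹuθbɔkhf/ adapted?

Substitution: /ɹ/ → /j/, /θ/ → /d/, giving /judbɔkhf/.
Syllabifying with onset maximization leaves /d/, /k/, /h/, /f/ stranded (only a nasal (/m/, /n/, or /ŋ/) is licensed in coda position; onsets are limited to one consonant).
Each unlicensed consonant is deleted: /d/, /k/, /h/, /f/.

jubɔ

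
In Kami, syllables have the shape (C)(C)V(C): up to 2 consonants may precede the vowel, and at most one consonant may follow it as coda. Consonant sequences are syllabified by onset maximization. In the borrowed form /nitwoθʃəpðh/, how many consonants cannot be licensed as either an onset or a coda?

The consonants /ð/, /h/ cannot be parsed into a legal (C)(C)V(C) syllable (at most one coda consonant is licensed; onsets may contain at most 2 consonants).

2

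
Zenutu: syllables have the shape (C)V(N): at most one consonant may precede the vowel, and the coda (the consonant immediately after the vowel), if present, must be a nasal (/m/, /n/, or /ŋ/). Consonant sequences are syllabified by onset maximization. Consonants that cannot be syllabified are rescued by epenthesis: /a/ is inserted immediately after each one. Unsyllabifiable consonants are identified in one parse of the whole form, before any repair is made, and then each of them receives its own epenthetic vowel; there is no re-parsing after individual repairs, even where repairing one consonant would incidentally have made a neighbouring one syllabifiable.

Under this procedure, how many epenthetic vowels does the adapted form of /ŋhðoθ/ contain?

3

The unsyllabifiable consonants are /ŋ/, /h/, /θ/; each receives one epenthetic vowel.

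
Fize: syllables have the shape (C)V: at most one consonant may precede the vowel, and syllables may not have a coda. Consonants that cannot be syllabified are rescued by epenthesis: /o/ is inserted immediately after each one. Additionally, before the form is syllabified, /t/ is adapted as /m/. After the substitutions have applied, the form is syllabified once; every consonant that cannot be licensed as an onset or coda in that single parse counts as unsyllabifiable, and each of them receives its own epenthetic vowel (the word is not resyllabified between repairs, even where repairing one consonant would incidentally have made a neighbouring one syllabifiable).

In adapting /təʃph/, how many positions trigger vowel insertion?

3

After substitution the input is /məʃph/.
The unsyllabifiable consonants are /ʃ/, /p/, /h/; each receives one epenthetic vowel.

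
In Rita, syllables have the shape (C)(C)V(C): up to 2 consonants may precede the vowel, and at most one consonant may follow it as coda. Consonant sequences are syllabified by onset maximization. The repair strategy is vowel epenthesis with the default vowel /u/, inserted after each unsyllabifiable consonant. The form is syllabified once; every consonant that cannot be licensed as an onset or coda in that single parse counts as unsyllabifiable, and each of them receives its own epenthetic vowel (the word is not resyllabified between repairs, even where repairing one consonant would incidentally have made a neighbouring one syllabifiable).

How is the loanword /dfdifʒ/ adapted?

dufdifʒu

Syllabifying with onset maximization leaves /d/, /ʒ/ stranded (at most one coda consonant is licensed; onsets may contain at most 2 consonants).
Each unlicensed consonant becomes the onset of a new syllable: /d/ → /du/, /ʒ/ → /ʒu/.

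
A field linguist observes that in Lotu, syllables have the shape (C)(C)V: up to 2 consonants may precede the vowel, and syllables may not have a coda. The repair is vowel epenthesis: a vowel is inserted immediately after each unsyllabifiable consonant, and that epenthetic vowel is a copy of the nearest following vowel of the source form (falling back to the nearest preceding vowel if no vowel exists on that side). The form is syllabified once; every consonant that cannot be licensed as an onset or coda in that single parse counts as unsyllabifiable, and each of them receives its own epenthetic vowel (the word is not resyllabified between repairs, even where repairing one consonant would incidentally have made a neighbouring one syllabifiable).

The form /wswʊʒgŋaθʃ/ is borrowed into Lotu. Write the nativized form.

wʊswʊʒagŋaθaʃa

The consonants /w/, /ʒ/, /θ/, /ʃ/ cannot be parsed into a legal (C)(C)V syllable (no codas are permitted; onsets may contain at most 2 consonants).
Each unlicensed consonant becomes the onset of a new syllable: /w/ → /wʊ/, /ʒ/ → /ʒa/, /θ/ → /θa/, /ʃ/ → /ʃa/.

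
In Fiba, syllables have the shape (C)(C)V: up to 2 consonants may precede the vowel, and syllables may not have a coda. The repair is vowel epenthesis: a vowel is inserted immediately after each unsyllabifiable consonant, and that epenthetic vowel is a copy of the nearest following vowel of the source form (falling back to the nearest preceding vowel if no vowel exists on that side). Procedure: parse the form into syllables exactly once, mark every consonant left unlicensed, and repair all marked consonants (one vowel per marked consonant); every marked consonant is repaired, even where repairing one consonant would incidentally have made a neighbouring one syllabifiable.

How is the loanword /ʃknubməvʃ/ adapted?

ʃuknubməvəʃə

The consonants /ʃ/, /v/, /ʃ/ cannot be parsed into a legal (C)(C)V syllable (no codas are permitted; onsets may contain at most 2 consonants).
Each unlicensed consonant becomes the onset of a new syllable: /ʃ/ → /ʃu/, /v/ → /və/, /ʃ/ → /ʃə/.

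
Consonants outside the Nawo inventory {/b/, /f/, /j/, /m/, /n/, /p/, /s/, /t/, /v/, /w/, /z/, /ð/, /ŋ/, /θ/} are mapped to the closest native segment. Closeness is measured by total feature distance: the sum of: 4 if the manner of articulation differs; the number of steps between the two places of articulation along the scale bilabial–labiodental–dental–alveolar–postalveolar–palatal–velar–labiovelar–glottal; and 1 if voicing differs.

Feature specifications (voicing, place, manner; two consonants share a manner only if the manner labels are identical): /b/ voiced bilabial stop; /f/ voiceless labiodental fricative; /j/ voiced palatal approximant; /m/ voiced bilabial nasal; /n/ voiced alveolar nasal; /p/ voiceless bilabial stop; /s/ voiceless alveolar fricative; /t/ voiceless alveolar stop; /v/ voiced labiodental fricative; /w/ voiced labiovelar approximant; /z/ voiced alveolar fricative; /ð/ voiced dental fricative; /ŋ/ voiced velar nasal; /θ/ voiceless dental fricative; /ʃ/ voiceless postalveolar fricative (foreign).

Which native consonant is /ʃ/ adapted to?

s

/s/ is closest: same manner (fricative), place distance 1 (postalveolar→alveolar), same voicing; total 1. Next closest is /z/ at distance 2.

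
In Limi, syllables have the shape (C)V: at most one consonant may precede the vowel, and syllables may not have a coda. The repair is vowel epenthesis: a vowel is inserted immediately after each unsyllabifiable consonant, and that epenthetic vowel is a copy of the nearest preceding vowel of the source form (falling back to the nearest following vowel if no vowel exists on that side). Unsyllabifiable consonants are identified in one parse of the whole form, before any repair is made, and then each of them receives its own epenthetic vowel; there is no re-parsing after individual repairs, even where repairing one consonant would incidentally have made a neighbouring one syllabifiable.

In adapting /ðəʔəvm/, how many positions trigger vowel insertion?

2

The unsyllabifiable consonants are /v/, /m/; each receives one epenthetic vowel.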